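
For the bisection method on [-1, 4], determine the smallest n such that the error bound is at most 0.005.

We need (b-a)/2^n ≤ 0.005
(4 - (-1))/2^n ≤ 0.005
5/2^n ≤ 0.005
2^n ≥ 1000
n ≥ log₂(1000) = 9.97
n ≥ 10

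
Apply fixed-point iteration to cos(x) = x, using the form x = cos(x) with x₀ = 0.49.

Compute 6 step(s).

Equation: cos(x) = x
Fixed-point form: x = cos(x)
x₀ = 0.49

x_1 = g(0.490000) = 0.882333
x_2 = g(0.882333) = 0.635351
x_3 = g(0.635351) = 0.804863
x_4 = g(0.804863) = 0.693210
x_5 = g(0.693210) = 0.769199
x_6 = g(0.769199) = 0.718468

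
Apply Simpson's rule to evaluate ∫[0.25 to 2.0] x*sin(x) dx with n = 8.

f(x) = x*sin(x)
a = 0.25, b = 2.0, n = 8
h = (b - a)/n = 0.218750

Simpson's rule: (h/3)[f(x₀) + 4f(x₁) + 2f(x₂) + ... + f(xₙ)]

x_0 = 0.2500, f(x_0) = 0.061851, coefficient = 1
x_1 = 0.4688, f(x_1) = 0.211768, coefficient = 4
x_2 = 0.6875, f(x_2) = 0.436292, coefficient = 2
x_3 = 0.9062, f(x_3) = 0.713397, coefficient = 4
x_4 = 1.1250, f(x_4) = 1.015051, coefficient = 2
x_5 = 1.3438, f(x_5) = 1.309263, coefficient = 4
x_6 = 1.5625, f(x_6) = 1.562446, coefficient = 2
x_7 = 1.7812, f(x_7) = 1.741949, coefficient = 4
x_8 = 2.0000, f(x_8) = 1.818595, coefficient = 1

I ≈ (0.218750/3) × 23.813534 = 1.736403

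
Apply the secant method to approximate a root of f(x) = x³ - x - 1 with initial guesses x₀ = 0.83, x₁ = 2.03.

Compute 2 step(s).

f(x) = x³ - x - 1
x₀ = 0.83, x₁ = 2.03

Secant formula: x_{n+1} = x_n - f(x_n)(x_n - x_{n-1})/(f(x_n) - f(x_{n-1}))

Iteration 1:
  f(0.830000) = -1.258213
  f(2.030000) = 5.335427
  x_2 = 2.030000 - 5.335427×(2.030000 - 0.830000)/(5.335427 - (-1.258213))
       = 1.058987
Iteration 2:
  f(2.030000) = 5.335427
  f(1.058987) = -0.871383
  x_3 = 1.058987 - (-0.871383)×(1.058987 - 2.030000)/(-0.871383 - 5.335427)
       = 1.195309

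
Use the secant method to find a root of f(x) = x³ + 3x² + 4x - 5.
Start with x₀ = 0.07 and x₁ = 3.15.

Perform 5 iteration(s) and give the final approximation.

f(x) = x³ + 3x² + 4x - 5
x₀ = 0.07, x₁ = 3.15

Secant formula: x_{n+1} = x_n - f(x_n)(x_n - x_{n-1})/(f(x_n) - f(x_{n-1}))

Iteration 1:
  f(0.070000) = -4.704957
  f(3.150000) = 68.623375
  x_2 = 3.150000 - 68.623375×(3.150000 - 0.070000)/(68.623375 - (-4.704957))
       = 0.267622
Iteration 2:
  f(3.150000) = 68.623375
  f(0.267622) = -3.695482
  x_3 = 0.267622 - (-3.695482)×(0.267622 - 3.150000)/(-3.695482 - 68.623375)
       = 0.414911
Iteration 3:
  f(0.267622) = -3.695482
  f(0.414911) = -2.752477
  x_4 = 0.414911 - (-2.752477)×(0.414911 - 0.267622)/(-2.752477 - (-3.695482))
       = 0.844823
Iteration 4:
  f(0.414911) = -2.752477
  f(0.844823) = 1.123447
  x_5 = 0.844823 - 1.123447×(0.844823 - 0.414911)/(1.123447 - (-2.752477))
       = 0.720212
Iteration 5:
  f(0.844823) = 1.123447
  f(0.720212) = -0.189457
  x_6 = 0.720212 - (-0.189457)×(0.720212 - 0.844823)/(-0.189457 - 1.123447)
       = 0.738194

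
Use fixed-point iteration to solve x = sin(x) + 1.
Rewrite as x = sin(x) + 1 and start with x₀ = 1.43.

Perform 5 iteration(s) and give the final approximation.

Equation: x = sin(x) + 1
Fixed-point form: x = sin(x) + 1
x₀ = 1.43

x_1 = g(1.430000) = 1.990105
x_2 = g(1.990105) = 1.913371
x_3 = g(1.913371) = 1.941893
x_4 = g(1.941893) = 1.931930
x_5 = g(1.931930) = 1.935497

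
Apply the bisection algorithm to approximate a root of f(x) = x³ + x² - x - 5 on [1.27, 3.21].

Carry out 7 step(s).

f(x) = x³ + x² - x - 5
Initial interval: [1.27, 3.21]

Iteration 1:
  c_1 = (1.270000 + 3.210000)/2 = 2.240000
  f(c_1) = f(2.240000) = 9.017024
  f(a) × f(c) < 0, new interval: [1.270000, 2.240000]
Iteration 2:
  c_2 = (1.270000 + 2.240000)/2 = 1.755000
  f(c_2) = f(1.755000) = 1.730469
  f(a) × f(c) < 0, new interval: [1.270000, 1.755000]
Iteration 3:
  c_3 = (1.270000 + 1.755000)/2 = 1.512500
  f(c_3) = f(1.512500) = -0.764764
  f(a) × f(c) ≥ 0, new interval: [1.512500, 1.755000]
Iteration 4:
  c_4 = (1.512500 + 1.755000)/2 = 1.633750
  f(c_4) = f(1.633750) = 0.396095
  f(a) × f(c) < 0, new interval: [1.512500, 1.633750]
Iteration 5:
  c_5 = (1.512500 + 1.633750)/2 = 1.573125
  f(c_5) = f(1.573125) = -0.205355
  f(a) × f(c) ≥ 0, new interval: [1.573125, 1.633750]
Iteration 6:
  c_6 = (1.573125 + 1.633750)/2 = 1.603438
  f(c_6) = f(1.603438) = 0.090031
  f(a) × f(c) < 0, new interval: [1.573125, 1.603438]
Iteration 7:
  c_7 = (1.573125 + 1.603438)/2 = 1.588281
  f(c_7) = f(1.588281) = -0.058986
  f(a) × f(c) ≥ 0, new interval: [1.588281, 1.603438]

After 7 iteration(s), the approximation is c_7 = 1.588281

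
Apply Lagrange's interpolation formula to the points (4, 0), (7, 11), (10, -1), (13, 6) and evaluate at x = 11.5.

Lagrange interpolation formula:
P(x) = Σ yᵢ × Lᵢ(x)
where Lᵢ(x) = Π_{j≠i} (x - xⱼ)/(xᵢ - xⱼ)

L_0(11.5) = (11.5 - 7)/(4 - 7) × (11.5 - 10)/(4 - 10) × (11.5 - 13)/(4 - 13) = 0.062500
L_1(11.5) = (11.5 - 4)/(7 - 4) × (11.5 - 10)/(7 - 10) × (11.5 - 13)/(7 - 13) = -0.312500
L_2(11.5) = (11.5 - 4)/(10 - 4) × (11.5 - 7)/(10 - 7) × (11.5 - 13)/(10 - 13) = 0.937500
L_3(11.5) = (11.5 - 4)/(13 - 4) × (11.5 - 7)/(13 - 7) × (11.5 - 10)/(13 - 10) = 0.312500

P(11.5) = 0×L_0(11.5) + 11×L_1(11.5) + (-1)×L_2(11.5) + 6×L_3(11.5)
P(11.5) = -2.500000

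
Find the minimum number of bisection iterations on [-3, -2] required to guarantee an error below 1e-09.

We need (b-a)/2^n ≤ 1e-09
(-2 - (-3))/2^n ≤ 1e-09
1/2^n ≤ 1e-09
2^n ≥ 1000000000
n ≥ log₂(1000000000) = 29.90
n ≥ 30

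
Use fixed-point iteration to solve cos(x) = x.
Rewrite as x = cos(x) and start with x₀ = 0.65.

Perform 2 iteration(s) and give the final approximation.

Equation: cos(x) = x
Fixed-point form: x = cos(x)
x₀ = 0.65

x_1 = g(0.650000) = 0.796084
x_2 = g(0.796084) = 0.699511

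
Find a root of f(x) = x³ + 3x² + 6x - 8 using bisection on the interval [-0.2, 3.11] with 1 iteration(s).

f(x) = x³ + 3x² + 6x - 8
Initial interval: [-0.2, 3.11]

Iteration 1:
  c_1 = (-0.200000 + 3.110000)/2 = 1.455000
  f(c_1) = f(1.455000) = 10.161346
  f(a) × f(c) < 0, new interval: [-0.200000, 1.455000]

After 1 iteration(s), the approximation is c_1 = 1.455000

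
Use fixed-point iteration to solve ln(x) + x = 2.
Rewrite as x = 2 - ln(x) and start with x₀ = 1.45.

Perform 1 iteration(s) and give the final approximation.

Equation: ln(x) + x = 2
Fixed-point form: x = 2 - ln(x)
x₀ = 1.45

x_1 = g(1.450000) = 1.628436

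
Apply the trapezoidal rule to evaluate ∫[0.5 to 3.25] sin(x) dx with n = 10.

f(x) = sin(x)
a = 0.5, b = 3.25, n = 10
h = (b - a)/n = 0.275000

Trapezoidal rule: (h/2)[f(x₀) + 2f(x₁) + 2f(x₂) + ... + f(xₙ)]

x_0 = 0.5000, f(x_0) = 0.479426, coefficient = 1
x_1 = 0.7750, f(x_1) = 0.699716, coefficient = 2
x_2 = 1.0500, f(x_2) = 0.867423, coefficient = 2
x_3 = 1.3250, f(x_3) = 0.969944, coefficient = 2
x_4 = 1.6000, f(x_4) = 0.999574, coefficient = 2
x_5 = 1.8750, f(x_5) = 0.954086, coefficient = 2
x_6 = 2.1500, f(x_6) = 0.836899, coefficient = 2
x_7 = 2.4250, f(x_7) = 0.656819, coefficient = 2
x_8 = 2.7000, f(x_8) = 0.427380, coefficient = 2
x_9 = 2.9750, f(x_9) = 0.165823, coefficient = 2
x_10 = 3.2500, f(x_10) = -0.108195, coefficient = 1

I ≈ (0.275000/2) × 13.526558 = 1.859902
Exact value: 1.871712
Error: 0.011811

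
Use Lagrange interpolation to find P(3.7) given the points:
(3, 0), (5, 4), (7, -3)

Lagrange interpolation formula:
P(x) = Σ yᵢ × Lᵢ(x)
where Lᵢ(x) = Π_{j≠i} (x - xⱼ)/(xᵢ - xⱼ)

L_0(3.7) = (3.7 - 5)/(3 - 5) × (3.7 - 7)/(3 - 7) = 0.536250
L_1(3.7) = (3.7 - 3)/(5 - 3) × (3.7 - 7)/(5 - 7) = 0.577500
L_2(3.7) = (3.7 - 3)/(7 - 3) × (3.7 - 5)/(7 - 5) = -0.113750

P(3.7) = 0×L_0(3.7) + 4×L_1(3.7) + (-3)×L_2(3.7)
P(3.7) = 2.651250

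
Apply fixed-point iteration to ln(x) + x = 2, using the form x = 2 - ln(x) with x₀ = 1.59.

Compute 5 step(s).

Equation: ln(x) + x = 2
Fixed-point form: x = 2 - ln(x)
x₀ = 1.59

x_1 = g(1.590000) = 1.536266
x_2 = g(1.536266) = 1.570645
x_3 = g(1.570645) = 1.548514
x_4 = g(1.548514) = 1.562705
x_5 = g(1.562705) = 1.553582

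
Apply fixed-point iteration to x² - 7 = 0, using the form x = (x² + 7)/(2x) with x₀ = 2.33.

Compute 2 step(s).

Equation: x² - 7 = 0
Fixed-point form: x = (x² + 7)/(2x)
x₀ = 2.33

x_1 = g(2.330000) = 2.667146
x_2 = g(2.667146) = 2.645837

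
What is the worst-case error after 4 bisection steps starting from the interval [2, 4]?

Bisection error bound: |error| ≤ (b-a)/2^n
|error| ≤ (4 - 2)/2^4 = 2/2^4
|error| ≤ 0.1250000000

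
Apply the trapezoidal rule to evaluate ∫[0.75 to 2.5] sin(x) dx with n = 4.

f(x) = sin(x)
a = 0.75, b = 2.5, n = 4
h = (b - a)/n = 0.437500

Trapezoidal rule: (h/2)[f(x₀) + 2f(x₁) + 2f(x₂) + ... + f(xₙ)]

x_0 = 0.7500, f(x_0) = 0.681639, coefficient = 1
x_1 = 1.1875, f(x_1) = 0.927437, coefficient = 2
x_2 = 1.6250, f(x_2) = 0.998531, coefficient = 2
x_3 = 2.0625, f(x_3) = 0.881530, coefficient = 2
x_4 = 2.5000, f(x_4) = 0.598472, coefficient = 1

I ≈ (0.437500/2) × 6.895107 = 1.508305
Exact value: 1.532832
Error: 0.024528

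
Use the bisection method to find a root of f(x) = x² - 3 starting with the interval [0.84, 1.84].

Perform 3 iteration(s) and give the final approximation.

f(x) = x² - 3
Initial interval: [0.84, 1.84]

Iteration 1:
  c_1 = (0.840000 + 1.840000)/2 = 1.340000
  f(c_1) = f(1.340000) = -1.204400
  f(a) × f(c) ≥ 0, new interval: [1.340000, 1.840000]
Iteration 2:
  c_2 = (1.340000 + 1.840000)/2 = 1.590000
  f(c_2) = f(1.590000) = -0.471900
  f(a) × f(c) ≥ 0, new interval: [1.590000, 1.840000]
Iteration 3:
  c_3 = (1.590000 + 1.840000)/2 = 1.715000
  f(c_3) = f(1.715000) = -0.058775
  f(a) × f(c) ≥ 0, new interval: [1.715000, 1.840000]

After 3 iteration(s), the approximation is c_3 = 1.715000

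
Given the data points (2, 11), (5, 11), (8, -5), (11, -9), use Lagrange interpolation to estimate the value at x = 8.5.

Lagrange interpolation formula:
P(x) = Σ yᵢ × Lᵢ(x)
where Lᵢ(x) = Π_{j≠i} (x - xⱼ)/(xᵢ - xⱼ)

L_0(8.5) = (8.5 - 5)/(2 - 5) × (8.5 - 8)/(2 - 8) × (8.5 - 11)/(2 - 11) = 0.027006
L_1(8.5) = (8.5 - 2)/(5 - 2) × (8.5 - 8)/(5 - 8) × (8.5 - 11)/(5 - 11) = -0.150463
L_2(8.5) = (8.5 - 2)/(8 - 2) × (8.5 - 5)/(8 - 5) × (8.5 - 11)/(8 - 11) = 1.053241
L_3(8.5) = (8.5 - 2)/(11 - 2) × (8.5 - 5)/(11 - 5) × (8.5 - 8)/(11 - 8) = 0.070216

P(8.5) = 11×L_0(8.5) + 11×L_1(8.5) + (-5)×L_2(8.5) + (-9)×L_3(8.5)
P(8.5) = -7.256173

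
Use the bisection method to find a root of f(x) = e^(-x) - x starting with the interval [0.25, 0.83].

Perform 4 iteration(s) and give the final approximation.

f(x) = e^(-x) - x
Initial interval: [0.25, 0.83]

Iteration 1:
  c_1 = (0.250000 + 0.830000)/2 = 0.540000
  f(c_1) = f(0.540000) = 0.042748
  f(a) × f(c) ≥ 0, new interval: [0.540000, 0.830000]
Iteration 2:
  c_2 = (0.540000 + 0.830000)/2 = 0.685000
  f(c_2) = f(0.685000) = -0.180910
  f(a) × f(c) < 0, new interval: [0.540000, 0.685000]
Iteration 3:
  c_3 = (0.540000 + 0.685000)/2 = 0.612500
  f(c_3) = f(0.612500) = -0.070506
  f(a) × f(c) < 0, new interval: [0.540000, 0.612500]
Iteration 4:
  c_4 = (0.540000 + 0.612500)/2 = 0.576250
  f(c_4) = f(0.576250) = -0.014248
  f(a) × f(c) < 0, new interval: [0.540000, 0.576250]

After 4 iteration(s), the approximation is c_4 = 0.576250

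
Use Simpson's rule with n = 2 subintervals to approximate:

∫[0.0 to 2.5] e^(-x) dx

f(x) = e^(-x)
a = 0.0, b = 2.5, n = 2
h = (b - a)/n = 1.250000

Simpson's rule: (h/3)[f(x₀) + 4f(x₁) + 2f(x₂) + ... + f(xₙ)]

x_0 = 0.0000, f(x_0) = 1.000000, coefficient = 1
x_1 = 1.2500, f(x_1) = 0.286505, coefficient = 4
x_2 = 2.5000, f(x_2) = 0.082085, coefficient = 1

I ≈ (1.250000/3) × 2.228104 = 0.928377
Exact value: 0.917915
Error: 0.010462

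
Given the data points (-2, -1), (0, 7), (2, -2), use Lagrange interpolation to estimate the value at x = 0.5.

Lagrange interpolation formula:
P(x) = Σ yᵢ × Lᵢ(x)
where Lᵢ(x) = Π_{j≠i} (x - xⱼ)/(xᵢ - xⱼ)

L_0(0.5) = (0.5 - 0)/(-2 - 0) × (0.5 - 2)/(-2 - 2) = -0.093750
L_1(0.5) = (0.5 - (-2))/(0 - (-2)) × (0.5 - 2)/(0 - 2) = 0.937500
L_2(0.5) = (0.5 - (-2))/(2 - (-2)) × (0.5 - 0)/(2 - 0) = 0.156250

P(0.5) = (-1)×L_0(0.5) + 7×L_1(0.5) + (-2)×L_2(0.5)
P(0.5) = 6.343750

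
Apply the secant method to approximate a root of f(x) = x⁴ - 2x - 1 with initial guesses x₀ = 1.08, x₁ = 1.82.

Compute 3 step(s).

f(x) = x⁴ - 2x - 1
x₀ = 1.08, x₁ = 1.82

Secant formula: x_{n+1} = x_n - f(x_n)(x_n - x_{n-1})/(f(x_n) - f(x_{n-1}))

Iteration 1:
  f(1.080000) = -1.799511
  f(1.820000) = 6.331994
  x_2 = 1.820000 - 6.331994×(1.820000 - 1.080000)/(6.331994 - (-1.799511))
       = 1.243763
Iteration 2:
  f(1.820000) = 6.331994
  f(1.243763) = -1.094484
  x_3 = 1.243763 - (-1.094484)×(1.243763 - 1.820000)/(-1.094484 - 6.331994)
       = 1.328686
Iteration 3:
  f(1.243763) = -1.094484
  f(1.328686) = -0.540710
  x_4 = 1.328686 - (-0.540710)×(1.328686 - 1.243763)/(-0.540710 - (-1.094484))
       = 1.411606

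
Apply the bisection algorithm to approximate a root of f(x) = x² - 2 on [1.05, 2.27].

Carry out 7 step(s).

f(x) = x² - 2
Initial interval: [1.05, 2.27]

Iteration 1:
  c_1 = (1.050000 + 2.270000)/2 = 1.660000
  f(c_1) = f(1.660000) = 0.755600
  f(a) × f(c) < 0, new interval: [1.050000, 1.660000]
Iteration 2:
  c_2 = (1.050000 + 1.660000)/2 = 1.355000
  f(c_2) = f(1.355000) = -0.163975
  f(a) × f(c) ≥ 0, new interval: [1.355000, 1.660000]
Iteration 3:
  c_3 = (1.355000 + 1.660000)/2 = 1.507500
  f(c_3) = f(1.507500) = 0.272556
  f(a) × f(c) < 0, new interval: [1.355000, 1.507500]
Iteration 4:
  c_4 = (1.355000 + 1.507500)/2 = 1.431250
  f(c_4) = f(1.431250) = 0.048477
  f(a) × f(c) < 0, new interval: [1.355000, 1.431250]
Iteration 5:
  c_5 = (1.355000 + 1.431250)/2 = 1.393125
  f(c_5) = f(1.393125) = -0.059203
  f(a) × f(c) ≥ 0, new interval: [1.393125, 1.431250]
Iteration 6:
  c_6 = (1.393125 + 1.431250)/2 = 1.412187
  f(c_6) = f(1.412187) = -0.005726
  f(a) × f(c) ≥ 0, new interval: [1.412187, 1.431250]
Iteration 7:
  c_7 = (1.412187 + 1.431250)/2 = 1.421719
  f(c_7) = f(1.421719) = 0.021284
  f(a) × f(c) < 0, new interval: [1.412187, 1.421719]

After 7 iteration(s), the approximation is c_7 = 1.421719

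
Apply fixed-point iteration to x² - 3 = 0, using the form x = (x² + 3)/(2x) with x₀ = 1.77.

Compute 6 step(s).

Equation: x² - 3 = 0
Fixed-point form: x = (x² + 3)/(2x)
x₀ = 1.77

x_1 = g(1.770000) = 1.732458
x_2 = g(1.732458) = 1.732051
x_3 = g(1.732051) = 1.732051
x_4 = g(1.732051) = 1.732051
x_5 = g(1.732051) = 1.732051
x_6 = g(1.732051) = 1.732051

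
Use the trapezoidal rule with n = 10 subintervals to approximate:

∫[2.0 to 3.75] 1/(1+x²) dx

f(x) = 1/(1+x²)
a = 2.0, b = 3.75, n = 10
h = (b - a)/n = 0.175000

Trapezoidal rule: (h/2)[f(x₀) + 2f(x₁) + 2f(x₂) + ... + f(xₙ)]

x_0 = 2.0000, f(x_0) = 0.200000, coefficient = 1
x_1 = 2.1750, f(x_1) = 0.174501, coefficient = 2
x_2 = 2.3500, f(x_2) = 0.153315, coefficient = 2
x_3 = 2.5250, f(x_3) = 0.135582, coefficient = 2
x_4 = 2.7000, f(x_4) = 0.120627, coefficient = 2
x_5 = 2.8750, f(x_5) = 0.107926, coefficient = 2
x_6 = 3.0500, f(x_6) = 0.097064, coefficient = 2
x_7 = 3.2250, f(x_7) = 0.087714, coefficient = 2
x_8 = 3.4000, f(x_8) = 0.079618, coefficient = 2
x_9 = 3.5750, f(x_9) = 0.072566, coefficient = 2
x_10 = 3.7500, f(x_10) = 0.066390, coefficient = 1

I ≈ (0.175000/2) × 2.324216 = 0.203369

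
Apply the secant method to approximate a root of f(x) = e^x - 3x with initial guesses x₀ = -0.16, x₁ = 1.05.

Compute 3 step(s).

f(x) = e^x - 3x
x₀ = -0.16, x₁ = 1.05

Secant formula: x_{n+1} = x_n - f(x_n)(x_n - x_{n-1})/(f(x_n) - f(x_{n-1}))

Iteration 1:
  f(-0.160000) = 1.332144
  f(1.050000) = -0.292349
  x_2 = 1.050000 - (-0.292349)×(1.050000 - (-0.160000))/(-0.292349 - 1.332144)
       = 0.832245
Iteration 2:
  f(1.050000) = -0.292349
  f(0.832245) = -0.198262
  x_3 = 0.832245 - (-0.198262)×(0.832245 - 1.050000)/(-0.198262 - (-0.292349))
       = 0.373388
Iteration 3:
  f(0.832245) = -0.198262
  f(0.373388) = 0.332484
  x_4 = 0.373388 - 0.332484×(0.373388 - 0.832245)/(0.332484 - (-0.198262))
       = 0.660837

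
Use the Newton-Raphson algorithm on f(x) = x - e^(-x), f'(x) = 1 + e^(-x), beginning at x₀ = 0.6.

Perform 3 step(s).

f(x) = x - e^(-x)
f'(x) = 1 + e^(-x)
x₀ = 0.6

Newton-Raphson formula: x_{n+1} = x_n - f(x_n)/f'(x_n)

Iteration 1:
  f(0.600000) = 0.051188
  f'(0.600000) = 1.548812
  x_1 = 0.600000 - 0.051188/1.548812 = 0.566950
Iteration 2:
  f(0.566950) = -0.000303
  f'(0.566950) = 1.567253
  x_2 = 0.566950 - (-0.000303)/1.567253 = 0.567143
Iteration 3:
  f(0.567143) = 0.000000
  f'(0.567143) = 1.567143
  x_3 = 0.567143 - 0.000000/1.567143 = 0.567143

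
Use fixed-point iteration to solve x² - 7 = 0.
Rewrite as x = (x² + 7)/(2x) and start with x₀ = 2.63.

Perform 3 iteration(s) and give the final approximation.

Equation: x² - 7 = 0
Fixed-point form: x = (x² + 7)/(2x)
x₀ = 2.63

x_1 = g(2.630000) = 2.645798
x_2 = g(2.645798) = 2.645751
x_3 = g(2.645751) = 2.645751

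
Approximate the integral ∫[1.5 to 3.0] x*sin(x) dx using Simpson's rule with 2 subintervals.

f(x) = x*sin(x)
a = 1.5, b = 3.0, n = 2
h = (b - a)/n = 0.750000

Simpson's rule: (h/3)[f(x₀) + 4f(x₁) + 2f(x₂) + ... + f(xₙ)]

x_0 = 1.5000, f(x_0) = 1.496242, coefficient = 1
x_1 = 2.2500, f(x_1) = 1.750665, coefficient = 4
x_2 = 3.0000, f(x_2) = 0.423360, coefficient = 1

I ≈ (0.750000/3) × 8.922261 = 2.230565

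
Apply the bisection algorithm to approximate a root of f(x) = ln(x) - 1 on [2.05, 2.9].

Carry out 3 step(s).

f(x) = ln(x) - 1
Initial interval: [2.05, 2.9]

Iteration 1:
  c_1 = (2.050000 + 2.900000)/2 = 2.475000
  f(c_1) = f(2.475000) = -0.093760
  f(a) × f(c) ≥ 0, new interval: [2.475000, 2.900000]
Iteration 2:
  c_2 = (2.475000 + 2.900000)/2 = 2.687500
  f(c_2) = f(2.687500) = -0.011389
  f(a) × f(c) ≥ 0, new interval: [2.687500, 2.900000]
Iteration 3:
  c_3 = (2.687500 + 2.900000)/2 = 2.793750
  f(c_3) = f(2.793750) = 0.027385
  f(a) × f(c) < 0, new interval: [2.687500, 2.793750]

After 3 iteration(s), the approximation is c_3 = 2.793750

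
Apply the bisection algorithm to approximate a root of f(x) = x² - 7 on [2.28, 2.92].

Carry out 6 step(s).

f(x) = x² - 7
Initial interval: [2.28, 2.92]

Iteration 1:
  c_1 = (2.280000 + 2.920000)/2 = 2.600000
  f(c_1) = f(2.600000) = -0.240000
  f(a) × f(c) ≥ 0, new interval: [2.600000, 2.920000]
Iteration 2:
  c_2 = (2.600000 + 2.920000)/2 = 2.760000
  f(c_2) = f(2.760000) = 0.617600
  f(a) × f(c) < 0, new interval: [2.600000, 2.760000]
Iteration 3:
  c_3 = (2.600000 + 2.760000)/2 = 2.680000
  f(c_3) = f(2.680000) = 0.182400
  f(a) × f(c) < 0, new interval: [2.600000, 2.680000]
Iteration 4:
  c_4 = (2.600000 + 2.680000)/2 = 2.640000
  f(c_4) = f(2.640000) = -0.030400
  f(a) × f(c) ≥ 0, new interval: [2.640000, 2.680000]
Iteration 5:
  c_5 = (2.640000 + 2.680000)/2 = 2.660000
  f(c_5) = f(2.660000) = 0.075600
  f(a) × f(c) < 0, new interval: [2.640000, 2.660000]
Iteration 6:
  c_6 = (2.640000 + 2.660000)/2 = 2.650000
  f(c_6) = f(2.650000) = 0.022500
  f(a) × f(c) < 0, new interval: [2.640000, 2.650000]

After 6 iteration(s), the approximation is c_6 = 2.650000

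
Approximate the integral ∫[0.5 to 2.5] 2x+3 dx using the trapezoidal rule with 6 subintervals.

f(x) = 2x+3
a = 0.5, b = 2.5, n = 6
h = (b - a)/n = 0.333333

Trapezoidal rule: (h/2)[f(x₀) + 2f(x₁) + 2f(x₂) + ... + f(xₙ)]

x_0 = 0.5000, f(x_0) = 4.000000, coefficient = 1
x_1 = 0.8333, f(x_1) = 4.666667, coefficient = 2
x_2 = 1.1667, f(x_2) = 5.333333, coefficient = 2
x_3 = 1.5000, f(x_3) = 6.000000, coefficient = 2
x_4 = 1.8333, f(x_4) = 6.666667, coefficient = 2
x_5 = 2.1667, f(x_5) = 7.333333, coefficient = 2
x_6 = 2.5000, f(x_6) = 8.000000, coefficient = 1

I ≈ (0.333333/2) × 72.000000 = 12.000000
Exact value: 12.000000
Error: 0.000000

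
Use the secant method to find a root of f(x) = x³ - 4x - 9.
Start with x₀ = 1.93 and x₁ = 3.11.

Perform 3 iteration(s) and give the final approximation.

f(x) = x³ - 4x - 9
x₀ = 1.93, x₁ = 3.11

Secant formula: x_{n+1} = x_n - f(x_n)(x_n - x_{n-1})/(f(x_n) - f(x_{n-1}))

Iteration 1:
  f(1.930000) = -9.530943
  f(3.110000) = 8.640231
  x_2 = 3.110000 - 8.640231×(3.110000 - 1.930000)/(8.640231 - (-9.530943))
       = 2.548921
Iteration 2:
  f(3.110000) = 8.640231
  f(2.548921) = -2.635356
  x_3 = 2.548921 - (-2.635356)×(2.548921 - 3.110000)/(-2.635356 - 8.640231)
       = 2.680057
Iteration 3:
  f(2.548921) = -2.635356
  f(2.680057) = -0.470162
  x_4 = 2.680057 - (-0.470162)×(2.680057 - 2.548921)/(-0.470162 - (-2.635356))
       = 2.708533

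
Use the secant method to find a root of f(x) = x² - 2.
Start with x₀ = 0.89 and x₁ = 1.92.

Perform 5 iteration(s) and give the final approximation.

f(x) = x² - 2
x₀ = 0.89, x₁ = 1.92

Secant formula: x_{n+1} = x_n - f(x_n)(x_n - x_{n-1})/(f(x_n) - f(x_{n-1}))

Iteration 1:
  f(0.890000) = -1.207900
  f(1.920000) = 1.686400
  x_2 = 1.920000 - 1.686400×(1.920000 - 0.890000)/(1.686400 - (-1.207900))
       = 1.319858
Iteration 2:
  f(1.920000) = 1.686400
  f(1.319858) = -0.257976
  x_3 = 1.319858 - (-0.257976)×(1.319858 - 1.920000)/(-0.257976 - 1.686400)
       = 1.399483
Iteration 3:
  f(1.319858) = -0.257976
  f(1.399483) = -0.041446
  x_4 = 1.399483 - (-0.041446)×(1.399483 - 1.319858)/(-0.041446 - (-0.257976))
       = 1.414725
Iteration 4:
  f(1.399483) = -0.041446
  f(1.414725) = 0.001446
  x_5 = 1.414725 - 0.001446×(1.414725 - 1.399483)/(0.001446 - (-0.041446))
       = 1.414211
Iteration 5:
  f(1.414725) = 0.001446
  f(1.414211) = -0.000008
  x_6 = 1.414211 - (-0.000008)×(1.414211 - 1.414725)/(-0.000008 - 0.001446)
       = 1.414214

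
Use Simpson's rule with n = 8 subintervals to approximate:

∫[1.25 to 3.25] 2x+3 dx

f(x) = 2x+3
a = 1.25, b = 3.25, n = 8
h = (b - a)/n = 0.250000

Simpson's rule: (h/3)[f(x₀) + 4f(x₁) + 2f(x₂) + ... + f(xₙ)]

x_0 = 1.2500, f(x_0) = 5.500000, coefficient = 1
x_1 = 1.5000, f(x_1) = 6.000000, coefficient = 4
x_2 = 1.7500, f(x_2) = 6.500000, coefficient = 2
x_3 = 2.0000, f(x_3) = 7.000000, coefficient = 4
x_4 = 2.2500, f(x_4) = 7.500000, coefficient = 2
x_5 = 2.5000, f(x_5) = 8.000000, coefficient = 4
x_6 = 2.7500, f(x_6) = 8.500000, coefficient = 2
x_7 = 3.0000, f(x_7) = 9.000000, coefficient = 4
x_8 = 3.2500, f(x_8) = 9.500000, coefficient = 1

I ≈ (0.250000/3) × 180.000000 = 15.000000
Exact value: 15.000000
Error: 0.000000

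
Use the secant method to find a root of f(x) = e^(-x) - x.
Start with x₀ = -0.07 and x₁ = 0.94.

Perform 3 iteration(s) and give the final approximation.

f(x) = e^(-x) - x
x₀ = -0.07, x₁ = 0.94

Secant formula: x_{n+1} = x_n - f(x_n)(x_n - x_{n-1})/(f(x_n) - f(x_{n-1}))

Iteration 1:
  f(-0.070000) = 1.142508
  f(0.940000) = -0.549372
  x_2 = 0.940000 - (-0.549372)×(0.940000 - (-0.070000))/(-0.549372 - 1.142508)
       = 0.612042
Iteration 2:
  f(0.940000) = -0.549372
  f(0.612042) = -0.069799
  x_3 = 0.612042 - (-0.069799)×(0.612042 - 0.940000)/(-0.069799 - (-0.549372))
       = 0.564309
Iteration 3:
  f(0.612042) = -0.069799
  f(0.564309) = 0.004444
  x_4 = 0.564309 - 0.004444×(0.564309 - 0.612042)/(0.004444 - (-0.069799))
       = 0.567166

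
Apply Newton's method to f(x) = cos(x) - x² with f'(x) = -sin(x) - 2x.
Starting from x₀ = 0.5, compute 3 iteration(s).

f(x) = cos(x) - x²
f'(x) = -sin(x) - 2x
x₀ = 0.5

Newton-Raphson formula: x_{n+1} = x_n - f(x_n)/f'(x_n)

Iteration 1:
  f(0.500000) = 0.627583
  f'(0.500000) = -1.479426
  x_1 = 0.500000 - 0.627583/(-1.479426) = 0.924207
Iteration 2:
  f(0.924207) = -0.251691
  f'(0.924207) = -2.646557
  x_2 = 0.924207 - (-0.251691)/(-2.646557) = 0.829106
Iteration 3:
  f(0.829106) = -0.011881
  f'(0.829106) = -2.395539
  x_3 = 0.829106 - (-0.011881)/(-2.395539) = 0.824146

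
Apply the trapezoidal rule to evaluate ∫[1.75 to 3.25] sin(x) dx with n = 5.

f(x) = sin(x)
a = 1.75, b = 3.25, n = 5
h = (b - a)/n = 0.300000

Trapezoidal rule: (h/2)[f(x₀) + 2f(x₁) + 2f(x₂) + ... + f(xₙ)]

x_0 = 1.7500, f(x_0) = 0.983986, coefficient = 1
x_1 = 2.0500, f(x_1) = 0.887362, coefficient = 2
x_2 = 2.3500, f(x_2) = 0.711473, coefficient = 2
x_3 = 2.6500, f(x_3) = 0.472031, coefficient = 2
x_4 = 2.9500, f(x_4) = 0.190423, coefficient = 2
x_5 = 3.2500, f(x_5) = -0.108195, coefficient = 1

I ≈ (0.300000/2) × 5.398369 = 0.809755
Exact value: 0.815884
Error: 0.006128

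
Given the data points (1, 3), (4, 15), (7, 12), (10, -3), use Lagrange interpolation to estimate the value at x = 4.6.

Lagrange interpolation formula:
P(x) = Σ yᵢ × Lᵢ(x)
where Lᵢ(x) = Π_{j≠i} (x - xⱼ)/(xᵢ - xⱼ)

L_0(4.6) = (4.6 - 4)/(1 - 4) × (4.6 - 7)/(1 - 7) × (4.6 - 10)/(1 - 10) = -0.048000
L_1(4.6) = (4.6 - 1)/(4 - 1) × (4.6 - 7)/(4 - 7) × (4.6 - 10)/(4 - 10) = 0.864000
L_2(4.6) = (4.6 - 1)/(7 - 1) × (4.6 - 4)/(7 - 4) × (4.6 - 10)/(7 - 10) = 0.216000
L_3(4.6) = (4.6 - 1)/(10 - 1) × (4.6 - 4)/(10 - 4) × (4.6 - 7)/(10 - 7) = -0.032000

P(4.6) = 3×L_0(4.6) + 15×L_1(4.6) + 12×L_2(4.6) + (-3)×L_3(4.6)
P(4.6) = 15.504000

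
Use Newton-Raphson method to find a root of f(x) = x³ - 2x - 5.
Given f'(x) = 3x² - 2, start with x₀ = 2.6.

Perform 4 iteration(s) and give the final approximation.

f(x) = x³ - 2x - 5
f'(x) = 3x² - 2
x₀ = 2.6

Newton-Raphson formula: x_{n+1} = x_n - f(x_n)/f'(x_n)

Iteration 1:
  f(2.600000) = 7.376000
  f'(2.600000) = 18.280000
  x_1 = 2.600000 - 7.376000/18.280000 = 2.196499
Iteration 2:
  f(2.196499) = 1.204247
  f'(2.196499) = 12.473822
  x_2 = 2.196499 - 1.204247/12.473822 = 2.099957
Iteration 3:
  f(2.099957) = 0.060517
  f'(2.099957) = 11.229458
  x_3 = 2.099957 - 0.060517/11.229458 = 2.094568
Iteration 4:
  f(2.094568) = 0.000183
  f'(2.094568) = 11.161644
  x_4 = 2.094568 - 0.000183/11.161644 = 2.094551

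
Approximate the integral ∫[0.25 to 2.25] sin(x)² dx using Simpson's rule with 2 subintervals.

f(x) = sin(x)²
a = 0.25, b = 2.25, n = 2
h = (b - a)/n = 1.000000

Simpson's rule: (h/3)[f(x₀) + 4f(x₁) + 2f(x₂) + ... + f(xₙ)]

x_0 = 0.2500, f(x_0) = 0.061209, coefficient = 1
x_1 = 1.2500, f(x_1) = 0.900572, coefficient = 4
x_2 = 2.2500, f(x_2) = 0.605398, coefficient = 1

I ≈ (1.000000/3) × 4.268894 = 1.422965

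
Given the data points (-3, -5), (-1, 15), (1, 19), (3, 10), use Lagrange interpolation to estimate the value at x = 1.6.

Lagrange interpolation formula:
P(x) = Σ yᵢ × Lᵢ(x)
where Lᵢ(x) = Π_{j≠i} (x - xⱼ)/(xᵢ - xⱼ)

L_0(1.6) = (1.6 - (-1))/(-3 - (-1)) × (1.6 - 1)/(-3 - 1) × (1.6 - 3)/(-3 - 3) = 0.045500
L_1(1.6) = (1.6 - (-3))/(-1 - (-3)) × (1.6 - 1)/(-1 - 1) × (1.6 - 3)/(-1 - 3) = -0.241500
L_2(1.6) = (1.6 - (-3))/(1 - (-3)) × (1.6 - (-1))/(1 - (-1)) × (1.6 - 3)/(1 - 3) = 1.046500
L_3(1.6) = (1.6 - (-3))/(3 - (-3)) × (1.6 - (-1))/(3 - (-1)) × (1.6 - 1)/(3 - 1) = 0.149500

P(1.6) = (-5)×L_0(1.6) + 15×L_1(1.6) + 19×L_2(1.6) + 10×L_3(1.6)
P(1.6) = 17.528500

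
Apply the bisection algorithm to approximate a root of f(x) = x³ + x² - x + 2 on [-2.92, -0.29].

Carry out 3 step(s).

f(x) = x³ + x² - x + 2
Initial interval: [-2.92, -0.29]

Iteration 1:
  c_1 = (-2.920000 + (-0.290000))/2 = -1.605000
  f(c_1) = f(-1.605000) = 2.046505
  f(a) × f(c) < 0, new interval: [-2.920000, -1.605000]
Iteration 2:
  c_2 = (-2.920000 + (-1.605000))/2 = -2.262500
  f(c_2) = f(-2.262500) = -2.200119
  f(a) × f(c) ≥ 0, new interval: [-2.262500, -1.605000]
Iteration 3:
  c_3 = (-2.262500 + (-1.605000))/2 = -1.933750
  f(c_3) = f(-1.933750) = 0.442095
  f(a) × f(c) < 0, new interval: [-2.262500, -1.933750]

After 3 iteration(s), the approximation is c_3 = -1.933750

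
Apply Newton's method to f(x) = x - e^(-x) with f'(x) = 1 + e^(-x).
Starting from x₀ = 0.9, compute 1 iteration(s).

f(x) = x - e^(-x)
f'(x) = 1 + e^(-x)
x₀ = 0.9

Newton-Raphson formula: x_{n+1} = x_n - f(x_n)/f'(x_n)

Iteration 1:
  f(0.900000) = 0.493430
  f'(0.900000) = 1.406570
  x_1 = 0.900000 - 0.493430/1.406570 = 0.549196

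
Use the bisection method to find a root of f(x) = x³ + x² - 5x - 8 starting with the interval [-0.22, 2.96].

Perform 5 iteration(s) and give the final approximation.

f(x) = x³ + x² - 5x - 8
Initial interval: [-0.22, 2.96]

Iteration 1:
  c_1 = (-0.220000 + 2.960000)/2 = 1.370000
  f(c_1) = f(1.370000) = -10.401747
  f(a) × f(c) ≥ 0, new interval: [1.370000, 2.960000]
Iteration 2:
  c_2 = (1.370000 + 2.960000)/2 = 2.165000
  f(c_2) = f(2.165000) = -3.989933
  f(a) × f(c) ≥ 0, new interval: [2.165000, 2.960000]
Iteration 3:
  c_3 = (2.165000 + 2.960000)/2 = 2.562500
  f(c_3) = f(2.562500) = 2.580322
  f(a) × f(c) < 0, new interval: [2.165000, 2.562500]
Iteration 4:
  c_4 = (2.165000 + 2.562500)/2 = 2.363750
  f(c_4) = f(2.363750) = -1.024422
  f(a) × f(c) ≥ 0, new interval: [2.363750, 2.562500]
Iteration 5:
  c_5 = (2.363750 + 2.562500)/2 = 2.463125
  f(c_5) = f(2.463125) = 0.695102
  f(a) × f(c) < 0, new interval: [2.363750, 2.463125]

After 5 iteration(s), the approximation is c_5 = 2.463125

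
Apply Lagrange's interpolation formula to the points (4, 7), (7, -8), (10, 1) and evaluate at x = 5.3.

Lagrange interpolation formula:
P(x) = Σ yᵢ × Lᵢ(x)
where Lᵢ(x) = Π_{j≠i} (x - xⱼ)/(xᵢ - xⱼ)

L_0(5.3) = (5.3 - 7)/(4 - 7) × (5.3 - 10)/(4 - 10) = 0.443889
L_1(5.3) = (5.3 - 4)/(7 - 4) × (5.3 - 10)/(7 - 10) = 0.678889
L_2(5.3) = (5.3 - 4)/(10 - 4) × (5.3 - 7)/(10 - 7) = -0.122778

P(5.3) = 7×L_0(5.3) + (-8)×L_1(5.3) + 1×L_2(5.3)
P(5.3) = -2.446667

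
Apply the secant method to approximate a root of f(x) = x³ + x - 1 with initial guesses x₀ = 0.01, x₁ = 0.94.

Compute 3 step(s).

f(x) = x³ + x - 1
x₀ = 0.01, x₁ = 0.94

Secant formula: x_{n+1} = x_n - f(x_n)(x_n - x_{n-1})/(f(x_n) - f(x_{n-1}))

Iteration 1:
  f(0.010000) = -0.989999
  f(0.940000) = 0.770584
  x_2 = 0.940000 - 0.770584×(0.940000 - 0.010000)/(0.770584 - (-0.989999))
       = 0.532951
Iteration 2:
  f(0.940000) = 0.770584
  f(0.532951) = -0.315671
  x_3 = 0.532951 - (-0.315671)×(0.532951 - 0.940000)/(-0.315671 - 0.770584)
       = 0.651242
Iteration 3:
  f(0.532951) = -0.315671
  f(0.651242) = -0.072557
  x_4 = 0.651242 - (-0.072557)×(0.651242 - 0.532951)/(-0.072557 - (-0.315671))
       = 0.686545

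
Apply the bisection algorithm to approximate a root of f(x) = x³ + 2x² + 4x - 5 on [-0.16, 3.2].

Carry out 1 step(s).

f(x) = x³ + 2x² + 4x - 5
Initial interval: [-0.16, 3.2]

Iteration 1:
  c_1 = (-0.160000 + 3.200000)/2 = 1.520000
  f(c_1) = f(1.520000) = 9.212608
  f(a) × f(c) < 0, new interval: [-0.160000, 1.520000]

After 1 iteration(s), the approximation is c_1 = 1.520000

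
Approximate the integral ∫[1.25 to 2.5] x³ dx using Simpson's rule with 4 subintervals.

f(x) = x³
a = 1.25, b = 2.5, n = 4
h = (b - a)/n = 0.312500

Simpson's rule: (h/3)[f(x₀) + 4f(x₁) + 2f(x₂) + ... + f(xₙ)]

x_0 = 1.2500, f(x_0) = 1.953125, coefficient = 1
x_1 = 1.5625, f(x_1) = 3.814697, coefficient = 4
x_2 = 1.8750, f(x_2) = 6.591797, coefficient = 2
x_3 = 2.1875, f(x_3) = 10.467529, coefficient = 4
x_4 = 2.5000, f(x_4) = 15.625000, coefficient = 1

I ≈ (0.312500/3) × 87.890625 = 9.155273
Exact value: 9.155273
Error: 0.000000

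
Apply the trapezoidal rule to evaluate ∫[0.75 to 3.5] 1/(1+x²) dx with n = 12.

f(x) = 1/(1+x²)
a = 0.75, b = 3.5, n = 12
h = (b - a)/n = 0.229167

Trapezoidal rule: (h/2)[f(x₀) + 2f(x₁) + 2f(x₂) + ... + f(xₙ)]

x_0 = 0.7500, f(x_0) = 0.640000, coefficient = 1
x_1 = 0.9792, f(x_1) = 0.510525, coefficient = 2
x_2 = 1.2083, f(x_2) = 0.406493, coefficient = 2
x_3 = 1.4375, f(x_3) = 0.326115, coefficient = 2
x_4 = 1.6667, f(x_4) = 0.264706, coefficient = 2
x_5 = 1.8958, f(x_5) = 0.217667, coefficient = 2
x_6 = 2.1250, f(x_6) = 0.181303, coefficient = 2
x_7 = 2.3542, f(x_7) = 0.152856, coefficient = 2
x_8 = 2.5833, f(x_8) = 0.130317, coefficient = 2
x_9 = 2.8125, f(x_9) = 0.112231, coefficient = 2
x_10 = 3.0417, f(x_10) = 0.097544, coefficient = 2
x_11 = 3.2708, f(x_11) = 0.085482, coefficient = 2
x_12 = 3.5000, f(x_12) = 0.075472, coefficient = 1

I ≈ (0.229167/2) × 5.685949 = 0.651515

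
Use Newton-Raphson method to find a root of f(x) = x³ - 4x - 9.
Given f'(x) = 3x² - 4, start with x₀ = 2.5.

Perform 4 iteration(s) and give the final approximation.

f(x) = x³ - 4x - 9
f'(x) = 3x² - 4
x₀ = 2.5

Newton-Raphson formula: x_{n+1} = x_n - f(x_n)/f'(x_n)

Iteration 1:
  f(2.500000) = -3.375000
  f'(2.500000) = 14.750000
  x_1 = 2.500000 - (-3.375000)/14.750000 = 2.728814
Iteration 2:
  f(2.728814) = 0.404647
  f'(2.728814) = 18.339270
  x_2 = 2.728814 - 0.404647/18.339270 = 2.706749
Iteration 3:
  f(2.706749) = 0.003975
  f'(2.706749) = 17.979471
  x_3 = 2.706749 - 0.003975/17.979471 = 2.706528
Iteration 4:
  f(2.706528) = 0.000000
  f'(2.706528) = 17.975881
  x_4 = 2.706528 - 0.000000/17.975881 = 2.706528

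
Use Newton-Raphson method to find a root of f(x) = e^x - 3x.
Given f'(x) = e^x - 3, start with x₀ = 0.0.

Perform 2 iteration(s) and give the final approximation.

f(x) = e^x - 3x
f'(x) = e^x - 3
x₀ = 0.0

Newton-Raphson formula: x_{n+1} = x_n - f(x_n)/f'(x_n)

Iteration 1:
  f(0.000000) = 1.000000
  f'(0.000000) = -2.000000
  x_1 = 0.000000 - 1.000000/(-2.000000) = 0.500000
Iteration 2:
  f(0.500000) = 0.148721
  f'(0.500000) = -1.351279
  x_2 = 0.500000 - 0.148721/(-1.351279) = 0.610060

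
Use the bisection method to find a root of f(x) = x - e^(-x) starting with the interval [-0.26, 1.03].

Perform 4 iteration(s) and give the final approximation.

f(x) = x - e^(-x)
Initial interval: [-0.26, 1.03]

Iteration 1:
  c_1 = (-0.260000 + 1.030000)/2 = 0.385000
  f(c_1) = f(0.385000) = -0.295451
  f(a) × f(c) ≥ 0, new interval: [0.385000, 1.030000]
Iteration 2:
  c_2 = (0.385000 + 1.030000)/2 = 0.707500
  f(c_2) = f(0.707500) = 0.214625
  f(a) × f(c) < 0, new interval: [0.385000, 0.707500]
Iteration 3:
  c_3 = (0.385000 + 0.707500)/2 = 0.546250
  f(c_3) = f(0.546250) = -0.032867
  f(a) × f(c) ≥ 0, new interval: [0.546250, 0.707500]
Iteration 4:
  c_4 = (0.546250 + 0.707500)/2 = 0.626875
  f(c_4) = f(0.626875) = 0.092616
  f(a) × f(c) < 0, new interval: [0.546250, 0.626875]

After 4 iteration(s), the approximation is c_4 = 0.626875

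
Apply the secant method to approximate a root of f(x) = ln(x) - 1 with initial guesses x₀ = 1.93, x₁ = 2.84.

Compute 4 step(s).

f(x) = ln(x) - 1
x₀ = 1.93, x₁ = 2.84

Secant formula: x_{n+1} = x_n - f(x_n)(x_n - x_{n-1})/(f(x_n) - f(x_{n-1}))

Iteration 1:
  f(1.930000) = -0.342480
  f(2.840000) = 0.043804
  x_2 = 2.840000 - 0.043804×(2.840000 - 1.930000)/(0.043804 - (-0.342480))
       = 2.736807
Iteration 2:
  f(2.840000) = 0.043804
  f(2.736807) = 0.006792
  x_3 = 2.736807 - 0.006792×(2.736807 - 2.840000)/(0.006792 - 0.043804)
       = 2.717871
Iteration 3:
  f(2.736807) = 0.006792
  f(2.717871) = -0.000151
  x_4 = 2.717871 - (-0.000151)×(2.717871 - 2.736807)/(-0.000151 - 0.006792)
       = 2.718283
Iteration 4:
  f(2.717871) = -0.000151
  f(2.718283) = 0.000001
  x_5 = 2.718283 - 0.000001×(2.718283 - 2.717871)/(0.000001 - (-0.000151))
       = 2.718282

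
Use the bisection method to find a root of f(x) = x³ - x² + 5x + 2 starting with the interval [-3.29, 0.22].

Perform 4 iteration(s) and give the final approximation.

f(x) = x³ - x² + 5x + 2
Initial interval: [-3.29, 0.22]

Iteration 1:
  c_1 = (-3.290000 + 0.220000)/2 = -1.535000
  f(c_1) = f(-1.535000) = -11.648030
  f(a) × f(c) ≥ 0, new interval: [-1.535000, 0.220000]
Iteration 2:
  c_2 = (-1.535000 + 0.220000)/2 = -0.657500
  f(c_2) = f(-0.657500) = -2.004048
  f(a) × f(c) ≥ 0, new interval: [-0.657500, 0.220000]
Iteration 3:
  c_3 = (-0.657500 + 0.220000)/2 = -0.218750
  f(c_3) = f(-0.218750) = 0.847931
  f(a) × f(c) < 0, new interval: [-0.657500, -0.218750]
Iteration 4:
  c_4 = (-0.657500 + (-0.218750))/2 = -0.438125
  f(c_4) = f(-0.438125) = -0.466678
  f(a) × f(c) ≥ 0, new interval: [-0.438125, -0.218750]

After 4 iteration(s), the approximation is c_4 = -0.438125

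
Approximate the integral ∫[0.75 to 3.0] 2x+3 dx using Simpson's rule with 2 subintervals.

f(x) = 2x+3
a = 0.75, b = 3.0, n = 2
h = (b - a)/n = 1.125000

Simpson's rule: (h/3)[f(x₀) + 4f(x₁) + 2f(x₂) + ... + f(xₙ)]

x_0 = 0.7500, f(x_0) = 4.500000, coefficient = 1
x_1 = 1.8750, f(x_1) = 6.750000, coefficient = 4
x_2 = 3.0000, f(x_2) = 9.000000, coefficient = 1

I ≈ (1.125000/3) × 40.500000 = 15.187500
Exact value: 15.187500
Error: 0.000000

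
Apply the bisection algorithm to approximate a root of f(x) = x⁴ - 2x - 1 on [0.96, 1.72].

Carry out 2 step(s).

f(x) = x⁴ - 2x - 1
Initial interval: [0.96, 1.72]

Iteration 1:
  c_1 = (0.960000 + 1.720000)/2 = 1.340000
  f(c_1) = f(1.340000) = -0.455821
  f(a) × f(c) ≥ 0, new interval: [1.340000, 1.720000]
Iteration 2:
  c_2 = (1.340000 + 1.720000)/2 = 1.530000
  f(c_2) = f(1.530000) = 1.419813
  f(a) × f(c) < 0, new interval: [1.340000, 1.530000]

After 2 iteration(s), the approximation is c_2 = 1.530000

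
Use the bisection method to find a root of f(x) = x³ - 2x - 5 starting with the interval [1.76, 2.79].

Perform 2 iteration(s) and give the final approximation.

f(x) = x³ - 2x - 5
Initial interval: [1.76, 2.79]

Iteration 1:
  c_1 = (1.760000 + 2.790000)/2 = 2.275000
  f(c_1) = f(2.275000) = 2.224547
  f(a) × f(c) < 0, new interval: [1.760000, 2.275000]
Iteration 2:
  c_2 = (1.760000 + 2.275000)/2 = 2.017500
  f(c_2) = f(2.017500) = -0.823157
  f(a) × f(c) ≥ 0, new interval: [2.017500, 2.275000]

After 2 iteration(s), the approximation is c_2 = 2.017500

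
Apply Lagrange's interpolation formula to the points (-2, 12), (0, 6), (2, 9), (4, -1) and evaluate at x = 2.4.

Lagrange interpolation formula:
P(x) = Σ yᵢ × Lᵢ(x)
where Lᵢ(x) = Π_{j≠i} (x - xⱼ)/(xᵢ - xⱼ)

L_0(2.4) = (2.4 - 0)/(-2 - 0) × (2.4 - 2)/(-2 - 2) × (2.4 - 4)/(-2 - 4) = 0.032000
L_1(2.4) = (2.4 - (-2))/(0 - (-2)) × (2.4 - 2)/(0 - 2) × (2.4 - 4)/(0 - 4) = -0.176000
L_2(2.4) = (2.4 - (-2))/(2 - (-2)) × (2.4 - 0)/(2 - 0) × (2.4 - 4)/(2 - 4) = 1.056000
L_3(2.4) = (2.4 - (-2))/(4 - (-2)) × (2.4 - 0)/(4 - 0) × (2.4 - 2)/(4 - 2) = 0.088000

P(2.4) = 12×L_0(2.4) + 6×L_1(2.4) + 9×L_2(2.4) + (-1)×L_3(2.4)
P(2.4) = 8.744000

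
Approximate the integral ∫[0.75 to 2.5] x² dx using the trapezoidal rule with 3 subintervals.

f(x) = x²
a = 0.75, b = 2.5, n = 3
h = (b - a)/n = 0.583333

Trapezoidal rule: (h/2)[f(x₀) + 2f(x₁) + 2f(x₂) + ... + f(xₙ)]

x_0 = 0.7500, f(x_0) = 0.562500, coefficient = 1
x_1 = 1.3333, f(x_1) = 1.777778, coefficient = 2
x_2 = 1.9167, f(x_2) = 3.673611, coefficient = 2
x_3 = 2.5000, f(x_3) = 6.250000, coefficient = 1

I ≈ (0.583333/2) × 17.715278 = 5.166956
Exact value: 5.067708
Error: 0.099248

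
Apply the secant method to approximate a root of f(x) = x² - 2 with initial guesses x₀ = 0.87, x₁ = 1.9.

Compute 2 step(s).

f(x) = x² - 2
x₀ = 0.87, x₁ = 1.9

Secant formula: x_{n+1} = x_n - f(x_n)(x_n - x_{n-1})/(f(x_n) - f(x_{n-1}))

Iteration 1:
  f(0.870000) = -1.243100
  f(1.900000) = 1.610000
  x_2 = 1.900000 - 1.610000×(1.900000 - 0.870000)/(1.610000 - (-1.243100))
       = 1.318773
Iteration 2:
  f(1.900000) = 1.610000
  f(1.318773) = -0.260839
  x_3 = 1.318773 - (-0.260839)×(1.318773 - 1.900000)/(-0.260839 - 1.610000)
       = 1.399809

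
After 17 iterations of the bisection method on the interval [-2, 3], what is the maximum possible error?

Bisection error bound: |error| ≤ (b-a)/2^n
|error| ≤ (3 - (-2))/2^17 = 5/2^17
|error| ≤ 0.0000381470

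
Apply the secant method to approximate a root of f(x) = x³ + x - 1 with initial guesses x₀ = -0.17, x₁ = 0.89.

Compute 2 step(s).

f(x) = x³ + x - 1
x₀ = -0.17, x₁ = 0.89

Secant formula: x_{n+1} = x_n - f(x_n)(x_n - x_{n-1})/(f(x_n) - f(x_{n-1}))

Iteration 1:
  f(-0.170000) = -1.174913
  f(0.890000) = 0.594969
  x_2 = 0.890000 - 0.594969×(0.890000 - (-0.170000))/(0.594969 - (-1.174913))
       = 0.533667
Iteration 2:
  f(0.890000) = 0.594969
  f(0.533667) = -0.314344
  x_3 = 0.533667 - (-0.314344)×(0.533667 - 0.890000)/(-0.314344 - 0.594969)
       = 0.656849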